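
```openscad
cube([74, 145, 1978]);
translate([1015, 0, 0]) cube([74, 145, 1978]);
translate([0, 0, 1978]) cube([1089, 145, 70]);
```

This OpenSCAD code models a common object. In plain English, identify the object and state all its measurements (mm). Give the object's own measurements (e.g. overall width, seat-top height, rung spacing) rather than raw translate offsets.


A door frame. The clear opening is 941 mm wide and 1978 mm high. Two 74 mm wide jambs, 145 mm deep, stand either side of the opening from the floor to the top of the opening. A 70 mm thick head sits across the top of both jambs, spanning the full outside width of the frame.


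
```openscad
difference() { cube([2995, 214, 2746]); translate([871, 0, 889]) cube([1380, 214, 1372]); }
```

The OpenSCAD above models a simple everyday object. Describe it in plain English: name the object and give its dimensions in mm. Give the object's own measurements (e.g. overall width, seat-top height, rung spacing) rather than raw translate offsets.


A wall 2995 mm long (x), 214 mm thick (y), 2746 mm tall, with a rectangular window opening cut through it. The opening is 1380 mm wide and 1372 mm tall; its sill is at z = 889 mm and its near (−x) edge is 871 mm from the wall's −x end. The opening passes through the full wall thickness.


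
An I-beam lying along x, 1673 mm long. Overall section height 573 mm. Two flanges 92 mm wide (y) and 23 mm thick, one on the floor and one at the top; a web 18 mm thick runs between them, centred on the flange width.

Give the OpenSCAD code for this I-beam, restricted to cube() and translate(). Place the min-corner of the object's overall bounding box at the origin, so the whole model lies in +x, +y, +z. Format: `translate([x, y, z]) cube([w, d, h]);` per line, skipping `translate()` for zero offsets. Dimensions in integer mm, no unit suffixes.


cube([1673, 92, 23]);
translate([0, 37, 23]) cube([1673, 18, 527]);
translate([0, 0, 550]) cube([1673, 92, 23]);


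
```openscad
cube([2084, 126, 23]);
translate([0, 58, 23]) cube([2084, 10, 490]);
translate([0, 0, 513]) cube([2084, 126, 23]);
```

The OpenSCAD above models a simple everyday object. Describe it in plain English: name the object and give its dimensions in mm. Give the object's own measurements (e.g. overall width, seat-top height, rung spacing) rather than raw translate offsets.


An I-beam lying along x, 2084 mm long. Overall section height 536 mm. Two flanges 126 mm wide (y) and 23 mm thick, one on the floor and one at the top; a web 10 mm thick runs between them, centred on the flange width.


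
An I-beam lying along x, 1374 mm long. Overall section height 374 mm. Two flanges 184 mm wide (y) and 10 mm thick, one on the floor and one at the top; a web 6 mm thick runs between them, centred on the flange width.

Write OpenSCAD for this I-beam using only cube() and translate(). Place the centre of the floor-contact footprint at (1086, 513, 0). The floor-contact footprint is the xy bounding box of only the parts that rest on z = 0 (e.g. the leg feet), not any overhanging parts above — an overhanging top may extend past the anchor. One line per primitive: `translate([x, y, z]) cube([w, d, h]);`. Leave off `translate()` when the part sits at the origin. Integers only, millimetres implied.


translate([399, 421, 0]) cube([1374, 184, 10]);
translate([399, 510, 10]) cube([1374, 6, 354]);
translate([399, 421, 364]) cube([1374, 184, 10]);


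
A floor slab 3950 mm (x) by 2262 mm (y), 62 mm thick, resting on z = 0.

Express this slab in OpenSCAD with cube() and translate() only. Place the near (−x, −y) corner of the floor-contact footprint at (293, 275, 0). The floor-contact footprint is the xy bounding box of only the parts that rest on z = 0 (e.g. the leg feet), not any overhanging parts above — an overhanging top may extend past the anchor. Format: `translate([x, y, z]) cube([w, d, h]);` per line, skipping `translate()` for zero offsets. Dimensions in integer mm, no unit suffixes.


translate([293, 275, 0]) cube([3950, 2262, 62]);


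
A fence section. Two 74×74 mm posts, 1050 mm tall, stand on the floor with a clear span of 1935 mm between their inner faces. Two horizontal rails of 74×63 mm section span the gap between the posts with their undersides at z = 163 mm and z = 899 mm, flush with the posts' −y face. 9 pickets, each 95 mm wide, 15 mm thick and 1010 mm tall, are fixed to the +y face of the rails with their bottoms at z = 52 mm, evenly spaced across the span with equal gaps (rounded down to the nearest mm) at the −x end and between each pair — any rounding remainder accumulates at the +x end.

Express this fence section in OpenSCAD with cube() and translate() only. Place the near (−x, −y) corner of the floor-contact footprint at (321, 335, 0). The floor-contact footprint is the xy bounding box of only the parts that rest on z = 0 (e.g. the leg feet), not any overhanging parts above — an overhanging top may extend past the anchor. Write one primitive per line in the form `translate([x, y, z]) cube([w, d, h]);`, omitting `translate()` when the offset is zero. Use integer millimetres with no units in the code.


translate([321, 335, 0]) cube([74, 74, 1050]);
translate([2330, 335, 0]) cube([74, 74, 1050]);
translate([395, 335, 163]) cube([1935, 74, 63]);
translate([395, 335, 899]) cube([1935, 74, 63]);
translate([503, 409, 52]) cube([95, 15, 1010]);
translate([706, 409, 52]) cube([95, 15, 1010]);
translate([909, 409, 52]) cube([95, 15, 1010]);
translate([1112, 409, 52]) cube([95, 15, 1010]);
translate([1315, 409, 52]) cube([95, 15, 1010]);
translate([1518, 409, 52]) cube([95, 15, 1010]);
translate([1721, 409, 52]) cube([95, 15, 1010]);
translate([1924, 409, 52]) cube([95, 15, 1010]);
translate([2127, 409, 52]) cube([95, 15, 1010]);


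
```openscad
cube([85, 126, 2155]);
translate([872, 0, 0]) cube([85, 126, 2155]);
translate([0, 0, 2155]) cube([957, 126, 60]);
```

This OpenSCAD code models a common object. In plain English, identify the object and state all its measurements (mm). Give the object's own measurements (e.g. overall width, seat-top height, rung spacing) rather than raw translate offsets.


A door frame. The clear opening is 787 mm wide and 2155 mm high. Two 85 mm wide jambs, 126 mm deep, stand either side of the opening from the floor to the top of the opening. A 60 mm thick head sits across the top of both jambs, spanning the full outside width of the frame.


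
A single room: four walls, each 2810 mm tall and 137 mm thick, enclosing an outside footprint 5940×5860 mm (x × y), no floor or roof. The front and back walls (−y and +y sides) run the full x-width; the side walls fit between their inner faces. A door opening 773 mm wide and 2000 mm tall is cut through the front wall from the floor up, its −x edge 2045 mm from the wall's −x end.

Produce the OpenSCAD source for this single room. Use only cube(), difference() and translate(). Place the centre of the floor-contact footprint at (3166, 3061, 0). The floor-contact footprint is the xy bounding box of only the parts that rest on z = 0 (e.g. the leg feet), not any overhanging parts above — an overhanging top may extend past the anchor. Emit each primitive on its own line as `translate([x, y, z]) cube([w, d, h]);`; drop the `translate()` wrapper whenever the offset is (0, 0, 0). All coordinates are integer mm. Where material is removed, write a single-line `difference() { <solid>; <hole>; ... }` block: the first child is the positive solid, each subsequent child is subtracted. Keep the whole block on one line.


difference() { translate([196, 131, 0]) cube([5940, 137, 2810]); translate([2241, 131, 0]) cube([773, 137, 2000]); }
translate([196, 5854, 0]) cube([5940, 137, 2810]);
translate([196, 268, 0]) cube([137, 5586, 2810]);
translate([5999, 268, 0]) cube([137, 5586, 2810]);


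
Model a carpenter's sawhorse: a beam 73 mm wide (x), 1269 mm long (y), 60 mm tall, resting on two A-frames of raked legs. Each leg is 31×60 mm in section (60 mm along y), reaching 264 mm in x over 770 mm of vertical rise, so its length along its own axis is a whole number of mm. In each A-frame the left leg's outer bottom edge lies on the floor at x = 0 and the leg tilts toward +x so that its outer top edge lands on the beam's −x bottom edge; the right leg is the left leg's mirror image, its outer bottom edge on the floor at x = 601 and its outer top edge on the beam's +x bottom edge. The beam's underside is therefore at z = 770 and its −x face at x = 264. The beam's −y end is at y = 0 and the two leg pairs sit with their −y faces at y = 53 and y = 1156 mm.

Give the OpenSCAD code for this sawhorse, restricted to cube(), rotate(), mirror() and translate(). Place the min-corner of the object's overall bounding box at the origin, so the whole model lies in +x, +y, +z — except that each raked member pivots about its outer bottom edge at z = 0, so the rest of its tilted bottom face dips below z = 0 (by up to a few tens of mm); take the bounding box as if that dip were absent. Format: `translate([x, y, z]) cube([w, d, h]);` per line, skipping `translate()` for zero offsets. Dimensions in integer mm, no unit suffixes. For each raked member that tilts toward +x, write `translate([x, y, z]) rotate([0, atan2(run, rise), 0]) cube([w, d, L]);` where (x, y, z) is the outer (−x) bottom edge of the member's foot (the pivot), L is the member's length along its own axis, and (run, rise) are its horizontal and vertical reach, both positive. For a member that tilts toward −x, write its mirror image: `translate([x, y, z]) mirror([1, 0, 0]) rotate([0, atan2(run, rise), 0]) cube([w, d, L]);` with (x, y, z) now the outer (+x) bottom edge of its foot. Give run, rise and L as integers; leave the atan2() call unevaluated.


// leg length = √(264² + 770²) = 814
// right-leg outer foot x = 2·264 + 73 = 601
// beam min-corner = (264, 0, 770)
translate([264, 0, 770]) cube([73, 1269, 60]);
translate([0, 53, 0]) rotate([0, atan2(264, 770), 0]) cube([31, 60, 814]);
translate([601, 53, 0]) mirror([1, 0, 0]) rotate([0, atan2(264, 770), 0]) cube([31, 60, 814]);
translate([0, 1156, 0]) rotate([0, atan2(264, 770), 0]) cube([31, 60, 814]);
translate([601, 1156, 0]) mirror([1, 0, 0]) rotate([0, atan2(264, 770), 0]) cube([31, 60, 814]);


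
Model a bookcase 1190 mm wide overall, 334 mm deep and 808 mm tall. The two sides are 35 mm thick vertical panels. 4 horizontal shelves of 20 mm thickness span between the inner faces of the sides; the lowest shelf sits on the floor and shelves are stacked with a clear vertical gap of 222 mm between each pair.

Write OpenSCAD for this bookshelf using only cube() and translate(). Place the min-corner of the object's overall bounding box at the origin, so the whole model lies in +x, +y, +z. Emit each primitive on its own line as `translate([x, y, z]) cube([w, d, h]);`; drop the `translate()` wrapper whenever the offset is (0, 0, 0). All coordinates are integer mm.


cube([35, 334, 808]);
translate([1155, 0, 0]) cube([35, 334, 808]);
translate([35, 0, 0]) cube([1120, 334, 20]);
translate([35, 0, 242]) cube([1120, 334, 20]);
translate([35, 0, 484]) cube([1120, 334, 20]);
translate([35, 0, 726]) cube([1120, 334, 20]);


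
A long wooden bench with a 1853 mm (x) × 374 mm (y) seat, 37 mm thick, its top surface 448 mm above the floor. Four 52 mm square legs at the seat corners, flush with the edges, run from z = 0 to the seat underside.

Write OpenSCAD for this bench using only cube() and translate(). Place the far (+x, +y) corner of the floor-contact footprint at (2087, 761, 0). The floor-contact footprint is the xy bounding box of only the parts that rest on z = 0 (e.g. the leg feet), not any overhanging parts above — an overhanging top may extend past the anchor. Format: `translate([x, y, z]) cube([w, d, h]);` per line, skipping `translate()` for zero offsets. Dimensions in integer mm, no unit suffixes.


translate([234, 387, 411]) cube([1853, 374, 37]);
translate([234, 387, 0]) cube([52, 52, 411]);
translate([234, 709, 0]) cube([52, 52, 411]);
translate([2035, 387, 0]) cube([52, 52, 411]);
translate([2035, 709, 0]) cube([52, 52, 411]);


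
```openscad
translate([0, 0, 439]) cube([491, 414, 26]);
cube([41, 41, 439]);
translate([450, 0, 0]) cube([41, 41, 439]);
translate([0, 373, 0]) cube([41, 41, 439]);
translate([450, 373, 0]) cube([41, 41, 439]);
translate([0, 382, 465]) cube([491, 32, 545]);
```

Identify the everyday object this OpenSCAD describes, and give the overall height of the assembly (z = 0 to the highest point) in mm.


A chair. The overall height is 1010 mm.

A slab on four corner posts with a tall panel at the back — a chair. The seat slab sits at z = 439 with thickness 26, and the 545 mm backrest starts at the seat top, so the overall height is 439 + 26 + 545 = 1010 mm.


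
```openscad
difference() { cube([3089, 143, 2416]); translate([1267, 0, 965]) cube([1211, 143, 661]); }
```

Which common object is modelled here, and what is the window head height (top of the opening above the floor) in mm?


A wall with a window opening. The window head height is 1626 mm.

A wall with a rectangular opening subtracted — a window. Sill at z = 965, opening 661 mm tall, so the head is at 965 + 661 = 1626 mm.


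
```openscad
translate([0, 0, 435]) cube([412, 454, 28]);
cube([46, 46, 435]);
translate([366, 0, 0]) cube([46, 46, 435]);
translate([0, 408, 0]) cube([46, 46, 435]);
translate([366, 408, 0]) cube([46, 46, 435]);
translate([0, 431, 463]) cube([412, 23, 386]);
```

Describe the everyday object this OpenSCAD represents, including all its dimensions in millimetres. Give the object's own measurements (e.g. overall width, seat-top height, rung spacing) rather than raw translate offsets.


A chair. The seat is a 412×454×28 mm slab with its top at z = 463 mm, on four 46×46 mm corner legs (flush with the seat edges, standing on z = 0). A flat backrest 23 mm thick, 386 mm tall, spans the full seat width and rises from the seat top along its +y edge, rear face flush with the rear of the seat.


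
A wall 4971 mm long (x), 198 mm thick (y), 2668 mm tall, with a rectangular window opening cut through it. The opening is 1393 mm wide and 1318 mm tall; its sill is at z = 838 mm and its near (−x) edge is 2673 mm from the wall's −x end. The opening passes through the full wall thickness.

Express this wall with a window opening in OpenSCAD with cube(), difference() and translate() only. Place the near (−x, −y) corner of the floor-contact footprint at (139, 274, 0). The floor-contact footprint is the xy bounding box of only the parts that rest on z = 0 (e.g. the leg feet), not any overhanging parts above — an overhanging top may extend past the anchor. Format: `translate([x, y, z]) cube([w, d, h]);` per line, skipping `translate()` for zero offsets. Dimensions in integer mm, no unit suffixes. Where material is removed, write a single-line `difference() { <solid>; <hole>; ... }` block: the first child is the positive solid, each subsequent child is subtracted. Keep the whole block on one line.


difference() { translate([139, 274, 0]) cube([4971, 198, 2668]); translate([2812, 274, 838]) cube([1393, 198, 1318]); }


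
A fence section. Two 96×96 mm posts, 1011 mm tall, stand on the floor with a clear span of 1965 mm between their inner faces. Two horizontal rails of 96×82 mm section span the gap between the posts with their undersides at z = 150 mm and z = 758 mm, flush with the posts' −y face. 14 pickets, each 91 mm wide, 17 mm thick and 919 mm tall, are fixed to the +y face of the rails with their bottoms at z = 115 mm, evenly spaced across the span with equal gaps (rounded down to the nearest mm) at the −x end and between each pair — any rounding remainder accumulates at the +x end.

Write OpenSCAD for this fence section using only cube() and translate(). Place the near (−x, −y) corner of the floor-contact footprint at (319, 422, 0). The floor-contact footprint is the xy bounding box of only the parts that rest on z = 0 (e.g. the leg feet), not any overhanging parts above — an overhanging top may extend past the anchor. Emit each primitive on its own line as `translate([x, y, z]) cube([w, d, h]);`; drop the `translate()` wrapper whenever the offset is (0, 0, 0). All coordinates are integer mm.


translate([319, 422, 0]) cube([96, 96, 1011]);
translate([2380, 422, 0]) cube([96, 96, 1011]);
translate([415, 422, 150]) cube([1965, 96, 82]);
translate([415, 422, 758]) cube([1965, 96, 82]);
translate([461, 518, 115]) cube([91, 17, 919]);
translate([598, 518, 115]) cube([91, 17, 919]);
translate([735, 518, 115]) cube([91, 17, 919]);
translate([872, 518, 115]) cube([91, 17, 919]);
translate([1009, 518, 115]) cube([91, 17, 919]);
translate([1146, 518, 115]) cube([91, 17, 919]);
translate([1283, 518, 115]) cube([91, 17, 919]);
translate([1420, 518, 115]) cube([91, 17, 919]);
translate([1557, 518, 115]) cube([91, 17, 919]);
translate([1694, 518, 115]) cube([91, 17, 919]);
translate([1831, 518, 115]) cube([91, 17, 919]);
translate([1968, 518, 115]) cube([91, 17, 919]);
translate([2105, 518, 115]) cube([91, 17, 919]);
translate([2242, 518, 115]) cube([91, 17, 919]);


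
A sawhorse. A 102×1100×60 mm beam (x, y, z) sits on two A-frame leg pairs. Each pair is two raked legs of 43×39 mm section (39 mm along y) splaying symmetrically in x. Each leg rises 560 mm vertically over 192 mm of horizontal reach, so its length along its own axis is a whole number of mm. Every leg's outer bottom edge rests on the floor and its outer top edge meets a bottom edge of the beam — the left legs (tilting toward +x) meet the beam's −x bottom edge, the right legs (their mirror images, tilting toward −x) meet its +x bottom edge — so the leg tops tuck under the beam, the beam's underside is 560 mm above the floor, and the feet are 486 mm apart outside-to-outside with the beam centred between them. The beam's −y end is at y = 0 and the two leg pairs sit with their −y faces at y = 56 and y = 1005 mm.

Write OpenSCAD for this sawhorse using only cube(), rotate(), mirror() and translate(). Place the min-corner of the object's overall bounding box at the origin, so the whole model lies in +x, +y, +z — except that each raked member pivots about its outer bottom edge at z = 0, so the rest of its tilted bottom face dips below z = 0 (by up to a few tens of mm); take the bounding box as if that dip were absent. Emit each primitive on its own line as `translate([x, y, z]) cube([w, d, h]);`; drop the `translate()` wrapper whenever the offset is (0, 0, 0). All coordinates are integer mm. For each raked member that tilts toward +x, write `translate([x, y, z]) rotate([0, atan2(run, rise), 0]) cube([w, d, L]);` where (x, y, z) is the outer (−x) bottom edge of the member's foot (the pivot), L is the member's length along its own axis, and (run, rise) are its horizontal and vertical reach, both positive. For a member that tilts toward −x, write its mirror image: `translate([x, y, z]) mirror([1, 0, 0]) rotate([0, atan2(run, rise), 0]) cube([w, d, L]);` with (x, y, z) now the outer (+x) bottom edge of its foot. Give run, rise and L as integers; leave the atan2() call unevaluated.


translate([192, 0, 560]) cube([102, 1100, 60]);
translate([0, 56, 0]) rotate([0, atan2(192, 560), 0]) cube([43, 39, 592]);
translate([486, 56, 0]) mirror([1, 0, 0]) rotate([0, atan2(192, 560), 0]) cube([43, 39, 592]);
translate([0, 1005, 0]) rotate([0, atan2(192, 560), 0]) cube([43, 39, 592]);
translate([486, 1005, 0]) mirror([1, 0, 0]) rotate([0, atan2(192, 560), 0]) cube([43, 39, 592]);


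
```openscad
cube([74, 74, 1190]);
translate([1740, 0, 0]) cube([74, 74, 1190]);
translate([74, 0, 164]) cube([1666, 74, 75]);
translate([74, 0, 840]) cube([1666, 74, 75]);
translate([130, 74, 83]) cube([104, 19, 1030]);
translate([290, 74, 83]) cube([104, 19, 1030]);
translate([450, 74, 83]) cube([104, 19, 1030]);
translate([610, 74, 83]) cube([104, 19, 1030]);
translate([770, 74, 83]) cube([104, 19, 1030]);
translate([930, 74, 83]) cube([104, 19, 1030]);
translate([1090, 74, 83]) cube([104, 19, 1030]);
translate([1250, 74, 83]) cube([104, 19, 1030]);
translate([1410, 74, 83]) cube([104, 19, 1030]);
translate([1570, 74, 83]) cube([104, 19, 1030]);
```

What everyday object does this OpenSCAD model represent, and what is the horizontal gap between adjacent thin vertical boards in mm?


A fence section. The picket gap is 56 mm.

Two posts, two rails, 10 pickets — a fence section. Span 1666 mm holds 10 pickets of 104 mm with 11 equal gaps: ⌊(1666 − 10·104) / 11⌋ = 56 mm.


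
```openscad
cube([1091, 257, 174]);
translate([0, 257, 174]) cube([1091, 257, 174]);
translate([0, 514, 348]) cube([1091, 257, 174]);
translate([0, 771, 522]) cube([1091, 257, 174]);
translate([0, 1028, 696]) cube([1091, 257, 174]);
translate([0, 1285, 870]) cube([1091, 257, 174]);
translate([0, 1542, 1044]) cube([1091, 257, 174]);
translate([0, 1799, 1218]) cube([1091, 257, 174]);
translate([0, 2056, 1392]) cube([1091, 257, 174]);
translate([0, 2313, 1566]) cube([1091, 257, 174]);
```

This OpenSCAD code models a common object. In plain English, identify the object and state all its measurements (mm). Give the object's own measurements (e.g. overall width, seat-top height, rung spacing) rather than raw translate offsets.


A straight staircase of 10 solid steps. Each step is 1091 mm wide (x), 257 mm deep (y, the going) and 174 mm tall (the rise). The first step rests on the floor; each subsequent step sits one going further in +y and one rise higher in +z, directly behind and above the previous step with no overlap.


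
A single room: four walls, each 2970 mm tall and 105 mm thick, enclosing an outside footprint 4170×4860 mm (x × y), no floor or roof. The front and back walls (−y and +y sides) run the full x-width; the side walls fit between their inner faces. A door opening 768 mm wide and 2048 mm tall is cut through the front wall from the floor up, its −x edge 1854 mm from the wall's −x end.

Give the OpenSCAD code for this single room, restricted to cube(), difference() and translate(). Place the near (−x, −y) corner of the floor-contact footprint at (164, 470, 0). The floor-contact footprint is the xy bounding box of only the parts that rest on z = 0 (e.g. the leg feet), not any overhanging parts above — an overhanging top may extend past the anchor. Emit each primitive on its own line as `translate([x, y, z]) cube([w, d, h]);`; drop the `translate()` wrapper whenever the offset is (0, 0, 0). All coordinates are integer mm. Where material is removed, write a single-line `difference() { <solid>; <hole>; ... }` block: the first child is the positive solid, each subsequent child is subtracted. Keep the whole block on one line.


difference() { translate([164, 470, 0]) cube([4170, 105, 2970]); translate([2018, 470, 0]) cube([768, 105, 2048]); }
translate([164, 5225, 0]) cube([4170, 105, 2970]);
translate([164, 575, 0]) cube([105, 4650, 2970]);
translate([4229, 575, 0]) cube([105, 4650, 2970]);


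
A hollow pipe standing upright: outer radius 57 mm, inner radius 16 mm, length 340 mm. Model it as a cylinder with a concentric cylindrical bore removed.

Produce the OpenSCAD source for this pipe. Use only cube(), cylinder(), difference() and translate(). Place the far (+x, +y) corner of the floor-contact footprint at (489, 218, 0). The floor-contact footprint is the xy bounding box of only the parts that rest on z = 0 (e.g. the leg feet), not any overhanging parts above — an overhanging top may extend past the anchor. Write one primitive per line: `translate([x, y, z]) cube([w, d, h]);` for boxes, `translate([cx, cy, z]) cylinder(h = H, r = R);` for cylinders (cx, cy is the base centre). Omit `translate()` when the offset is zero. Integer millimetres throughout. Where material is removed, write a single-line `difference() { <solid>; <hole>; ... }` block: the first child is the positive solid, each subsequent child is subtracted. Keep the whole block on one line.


difference() { translate([432, 161, 0]) cylinder(h = 340, r = 57); translate([432, 161, 0]) cylinder(h = 340, r = 16); }


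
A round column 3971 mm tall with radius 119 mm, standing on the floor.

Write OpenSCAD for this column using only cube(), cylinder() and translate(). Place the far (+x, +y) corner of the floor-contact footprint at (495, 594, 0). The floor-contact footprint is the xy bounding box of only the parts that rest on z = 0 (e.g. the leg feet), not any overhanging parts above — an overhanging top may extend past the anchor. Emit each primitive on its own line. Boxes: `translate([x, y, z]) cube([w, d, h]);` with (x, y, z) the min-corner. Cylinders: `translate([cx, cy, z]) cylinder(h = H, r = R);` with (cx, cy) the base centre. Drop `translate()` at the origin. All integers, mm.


translate([376, 475, 0]) cylinder(h = 3971, r = 119);


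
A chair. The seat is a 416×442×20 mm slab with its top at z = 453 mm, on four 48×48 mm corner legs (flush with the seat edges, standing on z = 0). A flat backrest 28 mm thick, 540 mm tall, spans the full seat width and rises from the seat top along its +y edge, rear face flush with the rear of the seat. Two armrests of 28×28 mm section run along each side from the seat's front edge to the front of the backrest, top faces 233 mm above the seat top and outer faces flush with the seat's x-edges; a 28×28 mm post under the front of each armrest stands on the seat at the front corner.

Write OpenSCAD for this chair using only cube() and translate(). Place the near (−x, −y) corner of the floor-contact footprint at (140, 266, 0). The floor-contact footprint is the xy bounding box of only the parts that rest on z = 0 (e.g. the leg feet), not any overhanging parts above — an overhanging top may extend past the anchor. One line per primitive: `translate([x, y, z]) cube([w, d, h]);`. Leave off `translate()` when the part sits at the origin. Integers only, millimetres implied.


// leg_h = 453 - 20 = 433
// arm post h = 233 - 28 = 205
translate([140, 266, 433]) cube([416, 442, 20]);
translate([140, 266, 0]) cube([48, 48, 433]);
translate([508, 266, 0]) cube([48, 48, 433]);
translate([140, 660, 0]) cube([48, 48, 433]);
translate([508, 660, 0]) cube([48, 48, 433]);
translate([140, 680, 453]) cube([416, 28, 540]);
translate([140, 266, 658]) cube([28, 414, 28]);
translate([528, 266, 658]) cube([28, 414, 28]);
translate([140, 266, 453]) cube([28, 28, 205]);
translate([528, 266, 453]) cube([28, 28, 205]);


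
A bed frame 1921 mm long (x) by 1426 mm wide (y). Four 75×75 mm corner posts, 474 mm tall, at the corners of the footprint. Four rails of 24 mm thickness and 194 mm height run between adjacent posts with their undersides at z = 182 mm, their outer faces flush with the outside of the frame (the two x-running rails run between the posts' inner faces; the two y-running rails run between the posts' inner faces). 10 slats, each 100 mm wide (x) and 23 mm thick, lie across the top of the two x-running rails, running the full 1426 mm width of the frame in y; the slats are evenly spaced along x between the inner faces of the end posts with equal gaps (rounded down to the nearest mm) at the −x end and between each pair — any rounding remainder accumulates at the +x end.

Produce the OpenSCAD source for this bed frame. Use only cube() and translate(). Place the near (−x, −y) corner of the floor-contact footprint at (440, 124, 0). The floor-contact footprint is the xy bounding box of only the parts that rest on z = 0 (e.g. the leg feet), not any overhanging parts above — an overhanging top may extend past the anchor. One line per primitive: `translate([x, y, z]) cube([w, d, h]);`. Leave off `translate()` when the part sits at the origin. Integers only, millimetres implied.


// slat z = rail_z + rail_h = 182 + 194 = 376
// slat gap = ⌊(1771 − 10·100) / 11⌋ = 70
translate([440, 124, 0]) cube([75, 75, 474]);
translate([440, 1475, 0]) cube([75, 75, 474]);
translate([2286, 124, 0]) cube([75, 75, 474]);
translate([2286, 1475, 0]) cube([75, 75, 474]);
translate([515, 124, 182]) cube([1771, 24, 194]);
translate([515, 1526, 182]) cube([1771, 24, 194]);
translate([440, 199, 182]) cube([24, 1276, 194]);
translate([2337, 199, 182]) cube([24, 1276, 194]);
translate([585, 124, 376]) cube([100, 1426, 23]);
translate([755, 124, 376]) cube([100, 1426, 23]);
translate([925, 124, 376]) cube([100, 1426, 23]);
translate([1095, 124, 376]) cube([100, 1426, 23]);
translate([1265, 124, 376]) cube([100, 1426, 23]);
translate([1435, 124, 376]) cube([100, 1426, 23]);
translate([1605, 124, 376]) cube([100, 1426, 23]);
translate([1775, 124, 376]) cube([100, 1426, 23]);
translate([1945, 124, 376]) cube([100, 1426, 23]);
translate([2115, 124, 376]) cube([100, 1426, 23]);


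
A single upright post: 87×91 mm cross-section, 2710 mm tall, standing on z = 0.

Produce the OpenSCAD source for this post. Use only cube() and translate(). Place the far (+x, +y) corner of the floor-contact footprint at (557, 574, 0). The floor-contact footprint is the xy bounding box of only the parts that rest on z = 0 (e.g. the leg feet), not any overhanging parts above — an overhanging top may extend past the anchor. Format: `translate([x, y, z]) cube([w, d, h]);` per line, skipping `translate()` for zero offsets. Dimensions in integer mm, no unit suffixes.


translate([470, 483, 0]) cube([87, 91, 2710]);


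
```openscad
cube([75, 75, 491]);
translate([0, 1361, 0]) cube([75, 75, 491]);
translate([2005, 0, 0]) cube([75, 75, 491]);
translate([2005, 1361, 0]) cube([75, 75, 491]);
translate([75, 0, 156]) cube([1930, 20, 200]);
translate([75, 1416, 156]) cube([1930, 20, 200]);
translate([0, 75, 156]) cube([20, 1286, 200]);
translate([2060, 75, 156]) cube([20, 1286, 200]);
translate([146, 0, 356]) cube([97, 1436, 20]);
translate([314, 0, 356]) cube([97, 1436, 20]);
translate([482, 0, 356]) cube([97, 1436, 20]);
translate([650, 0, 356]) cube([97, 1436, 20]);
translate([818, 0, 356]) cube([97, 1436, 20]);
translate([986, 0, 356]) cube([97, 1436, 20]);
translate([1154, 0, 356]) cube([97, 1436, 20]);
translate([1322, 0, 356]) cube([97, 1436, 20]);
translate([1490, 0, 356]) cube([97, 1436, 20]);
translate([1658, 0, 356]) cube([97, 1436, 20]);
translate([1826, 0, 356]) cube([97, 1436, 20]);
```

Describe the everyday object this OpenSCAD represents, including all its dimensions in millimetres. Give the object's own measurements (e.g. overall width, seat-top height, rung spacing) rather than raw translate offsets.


A bed frame 2080 mm long (x) by 1436 mm wide (y). Four 75×75 mm corner posts, 491 mm tall, at the corners of the footprint. Four rails of 20 mm thickness and 200 mm height run between adjacent posts with their undersides at z = 156 mm, their outer faces flush with the outside of the frame (the two x-running rails run between the posts' inner faces; the two y-running rails run between the posts' inner faces). 11 slats, each 97 mm wide (x) and 20 mm thick, lie across the top of the two x-running rails, running the full 1436 mm width of the frame in y; along x they sit between the end posts with a 71 mm gap after the −x posts and between neighbouring slats, leaving 82 mm before the +x posts.


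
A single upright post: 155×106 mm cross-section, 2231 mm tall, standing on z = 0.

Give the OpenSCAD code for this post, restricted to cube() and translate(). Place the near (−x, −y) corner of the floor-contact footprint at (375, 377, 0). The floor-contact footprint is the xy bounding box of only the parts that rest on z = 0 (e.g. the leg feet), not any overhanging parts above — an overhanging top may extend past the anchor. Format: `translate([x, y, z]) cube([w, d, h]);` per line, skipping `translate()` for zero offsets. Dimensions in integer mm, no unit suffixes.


translate([375, 377, 0]) cube([155, 106, 2231]);


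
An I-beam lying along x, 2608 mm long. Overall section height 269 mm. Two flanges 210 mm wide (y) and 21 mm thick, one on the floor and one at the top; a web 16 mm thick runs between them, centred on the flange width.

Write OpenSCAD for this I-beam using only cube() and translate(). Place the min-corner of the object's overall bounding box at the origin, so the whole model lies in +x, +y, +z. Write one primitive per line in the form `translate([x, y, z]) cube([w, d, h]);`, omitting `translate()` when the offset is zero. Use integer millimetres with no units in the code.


cube([2608, 210, 21]);
translate([0, 97, 21]) cube([2608, 16, 227]);
translate([0, 0, 248]) cube([2608, 210, 21]);


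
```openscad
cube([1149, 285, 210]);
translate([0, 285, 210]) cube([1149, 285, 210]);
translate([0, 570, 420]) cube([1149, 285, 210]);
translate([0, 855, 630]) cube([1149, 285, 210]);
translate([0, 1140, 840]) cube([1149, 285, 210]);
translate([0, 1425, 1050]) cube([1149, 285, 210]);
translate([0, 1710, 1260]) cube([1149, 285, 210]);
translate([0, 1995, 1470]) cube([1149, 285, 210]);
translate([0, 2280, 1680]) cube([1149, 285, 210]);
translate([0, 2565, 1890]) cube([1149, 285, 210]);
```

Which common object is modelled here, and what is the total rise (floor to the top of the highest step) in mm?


A staircase. The total rise is 2100 mm.

10 identical blocks, each offset up and back from the previous — a staircase. Each step is 210 mm tall and there are 10 of them, so the total rise is 10 × 210 = 2100 mm.


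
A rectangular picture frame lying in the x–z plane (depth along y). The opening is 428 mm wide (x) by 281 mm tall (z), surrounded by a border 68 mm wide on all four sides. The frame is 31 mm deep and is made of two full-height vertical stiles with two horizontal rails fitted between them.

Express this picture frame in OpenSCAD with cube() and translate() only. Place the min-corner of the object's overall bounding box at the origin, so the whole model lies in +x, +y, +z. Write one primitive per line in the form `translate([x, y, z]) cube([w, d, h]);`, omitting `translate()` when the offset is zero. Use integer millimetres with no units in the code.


cube([68, 31, 417]);
translate([496, 0, 0]) cube([68, 31, 417]);
translate([68, 0, 0]) cube([428, 31, 68]);
translate([68, 0, 349]) cube([428, 31, 68]);


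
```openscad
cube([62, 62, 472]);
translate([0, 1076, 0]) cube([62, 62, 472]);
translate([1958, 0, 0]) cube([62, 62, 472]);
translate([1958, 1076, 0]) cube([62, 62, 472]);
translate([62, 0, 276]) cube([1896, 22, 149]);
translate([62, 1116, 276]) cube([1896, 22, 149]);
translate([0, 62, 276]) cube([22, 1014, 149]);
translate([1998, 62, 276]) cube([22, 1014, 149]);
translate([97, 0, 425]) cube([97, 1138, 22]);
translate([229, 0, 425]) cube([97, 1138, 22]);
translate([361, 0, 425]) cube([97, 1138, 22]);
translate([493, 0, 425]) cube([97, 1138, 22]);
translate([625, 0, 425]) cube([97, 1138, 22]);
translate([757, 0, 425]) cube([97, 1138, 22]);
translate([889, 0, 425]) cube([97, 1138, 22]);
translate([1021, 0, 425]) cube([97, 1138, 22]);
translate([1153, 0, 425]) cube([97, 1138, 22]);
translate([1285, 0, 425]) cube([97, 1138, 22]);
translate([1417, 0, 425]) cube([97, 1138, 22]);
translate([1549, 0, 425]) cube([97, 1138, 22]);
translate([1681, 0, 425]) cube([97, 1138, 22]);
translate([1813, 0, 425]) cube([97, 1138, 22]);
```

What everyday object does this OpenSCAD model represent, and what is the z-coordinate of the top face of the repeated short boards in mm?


A bed frame. The slat-top height is 447 mm.

Four posts, four rails, and a row of slats — a bed frame. Slats sit on the rails at z = 276 + 149 = 425; with slat thickness 22, the top is 447 mm.


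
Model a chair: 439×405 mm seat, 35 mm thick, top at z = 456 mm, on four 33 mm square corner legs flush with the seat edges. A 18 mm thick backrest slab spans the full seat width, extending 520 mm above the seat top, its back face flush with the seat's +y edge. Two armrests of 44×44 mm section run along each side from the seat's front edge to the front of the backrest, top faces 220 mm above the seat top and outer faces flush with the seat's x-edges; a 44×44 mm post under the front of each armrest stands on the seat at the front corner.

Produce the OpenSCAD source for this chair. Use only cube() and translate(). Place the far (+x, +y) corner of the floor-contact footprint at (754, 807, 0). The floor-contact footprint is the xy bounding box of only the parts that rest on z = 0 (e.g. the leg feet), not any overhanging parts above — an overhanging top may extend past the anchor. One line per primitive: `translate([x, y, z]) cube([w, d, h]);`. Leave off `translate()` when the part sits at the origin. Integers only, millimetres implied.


translate([315, 402, 421]) cube([439, 405, 35]);
translate([315, 402, 0]) cube([33, 33, 421]);
translate([721, 402, 0]) cube([33, 33, 421]);
translate([315, 774, 0]) cube([33, 33, 421]);
translate([721, 774, 0]) cube([33, 33, 421]);
translate([315, 789, 456]) cube([439, 18, 520]);
translate([315, 402, 632]) cube([44, 387, 44]);
translate([710, 402, 632]) cube([44, 387, 44]);
translate([315, 402, 456]) cube([44, 44, 176]);
translate([710, 402, 456]) cube([44, 44, 176]);


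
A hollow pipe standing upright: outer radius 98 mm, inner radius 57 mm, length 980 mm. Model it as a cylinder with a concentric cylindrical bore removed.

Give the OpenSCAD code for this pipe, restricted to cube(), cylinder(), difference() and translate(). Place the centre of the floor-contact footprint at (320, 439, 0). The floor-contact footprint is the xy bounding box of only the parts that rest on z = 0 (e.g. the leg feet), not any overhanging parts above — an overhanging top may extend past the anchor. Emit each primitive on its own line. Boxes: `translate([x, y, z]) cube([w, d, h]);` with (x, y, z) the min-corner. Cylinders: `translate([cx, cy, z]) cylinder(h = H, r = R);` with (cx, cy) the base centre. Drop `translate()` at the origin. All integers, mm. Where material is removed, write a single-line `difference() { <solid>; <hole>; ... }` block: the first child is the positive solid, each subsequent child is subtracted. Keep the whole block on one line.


difference() { translate([320, 439, 0]) cylinder(h = 980, r = 98); translate([320, 439, 0]) cylinder(h = 980, r = 57); }


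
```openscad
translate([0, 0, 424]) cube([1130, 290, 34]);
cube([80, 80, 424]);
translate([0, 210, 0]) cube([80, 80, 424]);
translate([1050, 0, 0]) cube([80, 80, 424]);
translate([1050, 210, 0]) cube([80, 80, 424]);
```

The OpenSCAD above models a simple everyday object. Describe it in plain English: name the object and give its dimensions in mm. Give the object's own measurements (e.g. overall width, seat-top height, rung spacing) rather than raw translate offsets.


A bench: a 1130×290 mm seat slab, 34 mm thick, top at z = 458 mm, on four 80×80 mm square legs flush with the seat corners and standing on z = 0.


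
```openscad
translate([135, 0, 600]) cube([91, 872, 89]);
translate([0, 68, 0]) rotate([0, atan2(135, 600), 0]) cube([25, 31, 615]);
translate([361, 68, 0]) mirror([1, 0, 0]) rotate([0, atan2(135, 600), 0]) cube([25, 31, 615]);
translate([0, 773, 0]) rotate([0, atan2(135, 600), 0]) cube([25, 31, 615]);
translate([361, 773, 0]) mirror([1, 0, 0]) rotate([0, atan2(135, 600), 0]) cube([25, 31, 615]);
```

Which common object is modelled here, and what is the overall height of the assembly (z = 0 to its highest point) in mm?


A sawhorse. The overall height is 689 mm.

A beam across two mirrored pairs of raked legs — a sawhorse. The beam's underside is at z = 600 (matching the legs' vertical rise in atan2(135, 600)) and the beam is 89 mm tall, so its top is at 600 + 89 = 689 mm. The raked legs top out at the beam's underside, so that is the highest point.


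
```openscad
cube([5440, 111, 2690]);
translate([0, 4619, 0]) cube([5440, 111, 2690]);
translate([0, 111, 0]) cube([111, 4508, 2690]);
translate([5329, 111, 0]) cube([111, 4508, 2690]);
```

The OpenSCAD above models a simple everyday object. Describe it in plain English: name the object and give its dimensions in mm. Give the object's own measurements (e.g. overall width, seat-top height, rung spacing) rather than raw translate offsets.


The wall frame of a small rectangular building: four walls, each 2690 mm tall and 111 mm thick, enclosing a footprint 5440 mm (x) by 4730 mm (y) outside-to-outside, with no floor or roof. The front and back walls (the −y and +y sides) span the full width; the two side walls fit between them.
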